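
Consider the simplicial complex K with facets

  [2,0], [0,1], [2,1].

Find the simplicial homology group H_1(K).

H_1 = Z.

Fix the vertex order 0 < 1 < 2 and write every simplex with vertices in increasing order. Then dim K = 1 and the simplices of K are:

  0-simplices (3): [0], [1], [2]
  1-simplices (3): [0,1], [0,2], [1,2]

so the chain groups are C_0 ≅ Z^3, C_1 ≅ Z^3.

Boundary ∂_1: C_1 → C_0 is given by ∂[p,q] = [q] − [p].
The resulting 3×3 matrix has rank 2, and its Smith normal form has invariant factors (1,1).

Now H_k = ker ∂_k / im ∂_{k+1}, so:

  H_1: rank ker ∂_1 − rank ∂_2 = (3 − 2) − 0 = 1, and there is no ∂_2, so H_1 ≅ Z.

(K is a triangulation of the circle S^1.)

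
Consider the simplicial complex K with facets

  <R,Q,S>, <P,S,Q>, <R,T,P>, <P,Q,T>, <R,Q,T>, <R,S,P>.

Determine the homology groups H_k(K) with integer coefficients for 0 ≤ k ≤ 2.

Order the vertices as P < Q < R < S < T. Listing each simplex with vertices in this order, K has dimension 2 with simplices:

  0-simplices (5): P, Q, R, S, T
  1-simplices (9): PQ, PR, PS, PT, QR, QS, QT, RS, RT
  2-simplices (6): PQS, PQT, PRS, PRT, QRS, QRT

so the chain groups are C_0 ≅ Z^5, C_1 ≅ Z^9, C_2 ≅ Z^6.

∂_1: C_1 → C_0 maps an edge to its endpoints' difference, ∂[p,q] = q − p. For instance
  ∂PS = S − P.
This gives a 5×9 integer matrix of rank 4; reducing to Smith normal form yields diagonal entries (1,1,1,1).

The boundary map ∂_2: C_2 → C_1 maps a triangle to the signed sum of its edges. For instance
  ∂PQS = QS − PS + PQ,
  ∂QRS = RS − QS + QR.
As a 9×6 matrix over Z this has rank 5, with invariant factors (1,1,1,1,1).

From H_k ≅ ker(∂_k) / im(∂_{k+1}) we obtain:

  H_0: rank C_0 − rank ∂_1 = 5 − 4 = 1, and the invariant factors of ∂_1 are all 1, so H_0 = Z.
  H_1: rank ker ∂_1 − rank ∂_2 = (9 − 4) − 5 = 0, and the invariant factors of ∂_2 are all 1, so H_1 = 0.
  H_2: rank ker ∂_2 − rank ∂_3 = (6 − 5) − 0 = 1, and there is no ∂_3, so H_2 = Z.

H_0 ≅ Z,  H_1 = 0,  H_2 ≅ Z.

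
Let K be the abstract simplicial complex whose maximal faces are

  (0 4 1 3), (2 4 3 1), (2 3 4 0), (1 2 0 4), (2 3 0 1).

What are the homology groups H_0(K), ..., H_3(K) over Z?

We work with the vertex ordering 0 < 1 < 2 < 3 < 4. The simplices of K, each written with vertices in increasing order, are:

  0-simplices (5): [0], [1], [2], [3], [4]
  1-simplices (10): [0,1], [0,2], [0,3], [0,4], [1,2], [1,3], [1,4], [2,3], [2,4], [3,4]
  2-simplices (10): [0,1,2], [0,1,3], [0,1,4], [0,2,3], [0,2,4], [0,3,4], [1,2,3], [1,2,4], [1,3,4], [2,3,4]
  3-simplices (5): [0,1,2,3], [0,1,2,4], [0,1,3,4], [0,2,3,4], [1,2,3,4]

so the chain groups are C_0 ≅ Z^5, C_1 ≅ Z^10, C_2 ≅ Z^10, C_3 ≅ Z^5.

Boundary ∂_1: C_1 → C_0 sends each edge [p,q] (with p < q) to q − p. For instance
  ∂[1,3] = [3] − [1].
As a 5×10 matrix over Z this has rank 4, with invariant factors (1,1,1,1).

∂_2: C_2 → C_1 acts by ∂[p,q,r] = [q,r] − [p,r] + [p,q]. For instance
  ∂[1,3,4] = [3,4] − [1,4] + [1,3],
  ∂[0,2,3] = [2,3] − [0,3] + [0,2].
The 10×10 boundary matrix has rank 6 and Smith normal form diag(1,1,1,1,1,1).

Boundary ∂_3: C_3 → C_2 sends each 3-simplex σ to the alternating sum Σ_i (−1)^i (σ with its i-th vertex removed). For instance
  ∂[0,2,3,4] = [2,3,4] − [0,3,4] + [0,2,4] − [0,2,3],
  ∂[1,2,3,4] = [2,3,4] − [1,3,4] + [1,2,4] − [1,2,3].
The resulting 10×5 matrix has rank 4, and its Smith normal form has invariant factors (1,1,1,1).

Now H_k = ker ∂_k / im ∂_{k+1}, so:

  H_0: rank C_0 − rank ∂_1 = 5 − 4 = 1, and the invariant factors of ∂_1 are all 1, so H_0 = Z.
  H_1: rank ker ∂_1 − rank ∂_2 = (10 − 4) − 6 = 0, and the invariant factors of ∂_2 are all 1, so H_1 = 0.
  H_2: rank ker ∂_2 − rank ∂_3 = (10 − 6) − 4 = 0, and the invariant factors of ∂_3 are all 1, so H_2 = 0.
  H_3: rank ker ∂_3 − rank ∂_4 = (5 − 4) − 0 = 1, and there is no ∂_4, so H_3 = Z.

As a check, the Euler characteristic is 5 − 10 + 10 − 5 = 0, which agrees with 1 − 0 + 0 − 1 = 0.

H_0 = Z,  H_1 = 0,  H_2 = 0,  H_3 = Z.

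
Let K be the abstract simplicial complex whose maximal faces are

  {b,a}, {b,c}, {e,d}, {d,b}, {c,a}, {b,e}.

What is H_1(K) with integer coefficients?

H_1 = Z^2.

K has 5 vertices, 6 edges.
rank ∂_1 = 4, rank ∂_2 = 0 ⇒ b_1 = 6 − 4 − 0 = 2. So H_1 ≅ Z^2.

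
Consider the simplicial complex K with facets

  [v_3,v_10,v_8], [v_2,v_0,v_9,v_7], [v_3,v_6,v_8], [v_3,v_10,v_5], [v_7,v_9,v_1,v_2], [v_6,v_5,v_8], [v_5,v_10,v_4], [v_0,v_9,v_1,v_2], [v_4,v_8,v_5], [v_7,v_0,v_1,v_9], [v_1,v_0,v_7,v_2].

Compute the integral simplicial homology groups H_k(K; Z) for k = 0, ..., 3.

Fix the vertex order v_0 < v_1 < v_2 < v_3 < v_4 < v_5 < v_6 < v_7 < v_8 < v_9 < v_10 and write every simplex with vertices in increasing order. Then dim K = 3 and the simplices of K are:

  0-simplices (11): [v_0], [v_1], [v_2], [v_3], [v_4], [v_5], [v_6], [v_7], [v_8], [v_9], [v_10]
  1-simplices (22): (22 of them)
  2-simplices (16): (16 of them)
  3-simplices (5): [v_0,v_1,v_2,v_7], [v_0,v_1,v_2,v_9], [v_0,v_1,v_7,v_9], [v_0,v_2,v_7,v_9], [v_1,v_2,v_7,v_9]

so the chain groups are C_0 ≅ Z^11, C_1 ≅ Z^22, C_2 ≅ Z^16, C_3 ≅ Z^5.

∂_1: C_1 → C_0 is given by ∂[p,q] = [q] − [p]. For instance
  ∂[v_5,v_6] = [v_6] − [v_5].
The 11×22 boundary matrix has rank 9 and Smith normal form diag(1,1,1,1,1,1,1,1,1).

Boundary ∂_2: C_2 → C_1 maps a triangle to the signed sum of its edges. For instance
  ∂[v_0,v_2,v_9] = [v_2,v_9] − [v_0,v_9] + [v_0,v_2],
  ∂[v_1,v_7,v_9] = [v_7,v_9] − [v_1,v_9] + [v_1,v_7].
The 22×16 boundary matrix has rank 12 and Smith normal form diag(1,1,1,1,1,1,1,1,1,1,1,1).

Boundary ∂_3: C_3 → C_2 sends each 3-simplex σ to the alternating sum Σ_i (−1)^i (σ with its i-th vertex removed). For instance
  ∂[v_1,v_2,v_7,v_9] = [v_2,v_7,v_9] − [v_1,v_7,v_9] + [v_1,v_2,v_9] − [v_1,v_2,v_7],
  ∂[v_0,v_1,v_2,v_7] = [v_1,v_2,v_7] − [v_0,v_2,v_7] + [v_0,v_1,v_7] − [v_0,v_1,v_2].
The resulting 16×5 matrix has rank 4, and its Smith normal form has invariant factors (1,1,1,1).

Now H_k = ker ∂_k / im ∂_{k+1}, so:

  H_0: rank C_0 − rank ∂_1 = 11 − 9 = 2, and the invariant factors of ∂_1 are all 1, so H_0 ≅ Z^2.
  H_1: rank ker ∂_1 − rank ∂_2 = (22 − 9) − 12 = 1, and the invariant factors of ∂_2 are all 1, so H_1 ≅ Z.
  H_2: rank ker ∂_2 − rank ∂_3 = (16 − 12) − 4 = 0, and the invariant factors of ∂_3 are all 1, so H_2 ≅ 0.
  H_3: rank ker ∂_3 − rank ∂_4 = (5 − 4) − 0 = 1, and there is no ∂_4, so H_3 ≅ Z.

H_0 ≅ Z^2,  H_1 ≅ Z,  H_2 = 0,  H_3 ≅ Z.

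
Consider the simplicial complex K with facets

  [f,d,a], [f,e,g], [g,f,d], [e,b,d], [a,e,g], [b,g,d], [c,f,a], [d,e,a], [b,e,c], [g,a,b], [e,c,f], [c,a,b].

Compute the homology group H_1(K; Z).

H_1 ≅ Z/2Z.

We work with the vertex ordering a < b < c < d < e < f < g. The simplices of K, each written with vertices in increasing order, are:

  0-simplices (7): a, b, c, d, e, f, g
  1-simplices (18): ab, ac, ad, ae, af, ag, bc, bd, be, bg, ce, cf, de, df, dg, ef, eg, fg
  2-simplices (12): abc, abg, acf, ade, adf, aeg, bce, bde, bdg, cef, dfg, efg

so the chain groups are C_0 ≅ Z^7, C_1 ≅ Z^18, C_2 ≅ Z^12.

The boundary map ∂_1: C_1 → C_0 sends each edge [p,q] (with p < q) to q − p. For instance
  ∂fg = g − f.
The 7×18 boundary matrix has rank 6 and Smith normal form diag(1,1,1,1,1,1).

∂_2: C_2 → C_1 sends each 2-simplex [p,q,r] to [q,r] − [p,r] + [p,q]. For instance
  ∂aeg = eg − ag + ae,
  ∂bdg = dg − bg + bd.
The 18×12 boundary matrix has rank 12 and Smith normal form diag(1,1,1,1,1,1,1,1,1,1,1,2).

Computing H_k = (kernel of ∂_k) / (image of ∂_{k+1}):

  H_1: rank ker ∂_1 − rank ∂_2 = (18 − 6) − 12 = 0, and ∂_2 has invariant factor 2 > 1, so H_1 ≅ Z/2Z.

(K is a triangulation of the real projective plane RP^2.)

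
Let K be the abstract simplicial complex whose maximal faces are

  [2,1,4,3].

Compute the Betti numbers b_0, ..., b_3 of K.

We work with the vertex ordering 1 < 2 < 3 < 4. The simplices of K, each written with vertices in increasing order, are:

  0-simplices (4): [1], [2], [3], [4]
  1-simplices (6): [1,2], [1,3], [1,4], [2,3], [2,4], [3,4]
  2-simplices (4): [1,2,3], [1,2,4], [1,3,4], [2,3,4]
  3-simplices (1): [1,2,3,4]

so the chain groups are C_0 ≅ Z^4, C_1 ≅ Z^6, C_2 ≅ Z^4, C_3 ≅ Z^1.

∂_1: C_1 → C_0 sends each edge [p,q] (with p < q) to q − p. For instance
  ∂[2,4] = [4] − [2].
The resulting 4×6 matrix has rank 3, and its Smith normal form has invariant factors (1,1,1).

Boundary ∂_2: C_2 → C_1 acts by ∂[p,q,r] = [q,r] − [p,r] + [p,q]. For instance
  ∂[1,2,3] = [2,3] − [1,3] + [1,2],
  ∂[1,2,4] = [2,4] − [1,4] + [1,2].
The resulting 6×4 matrix has rank 3, and its Smith normal form has invariant factors (1,1,1).

Boundary ∂_3: C_3 → C_2 sends each 3-simplex σ to the alternating sum Σ_i (−1)^i (σ with its i-th vertex removed). For instance
  ∂[1,2,3,4] = [2,3,4] − [1,3,4] + [1,2,4] − [1,2,3].
The 4×1 boundary matrix has rank 1 and Smith normal form diag(1).

From H_k ≅ ker(∂_k) / im(∂_{k+1}) we obtain:

  H_0: rank C_0 − rank ∂_1 = 4 − 3 = 1, and the invariant factors of ∂_1 are all 1, so H_0 ≅ Z.
  H_1: rank ker ∂_1 − rank ∂_2 = (6 − 3) − 3 = 0, and the invariant factors of ∂_2 are all 1, so H_1 ≅ 0.
  H_2: rank ker ∂_2 − rank ∂_3 = (4 − 3) − 1 = 0, and the invariant factors of ∂_3 are all 1, so H_2 ≅ 0.
  H_3: rank ker ∂_3 − rank ∂_4 = (1 − 1) − 0 = 0, and there is no ∂_4, so H_3 ≅ 0.

As a check, the Euler characteristic is 4 − 6 + 4 − 1 = 1, which agrees with 1 − 0 + 0 − 0 = 1.
(K is a triangulation of the 3-simplex.)

Hence the Betti numbers are b_0 = 1, b_1 = 0, b_2 = 0, b_3 = 0.

b_0 = 1, b_1 = 0, b_2 = 0, b_3 = 0.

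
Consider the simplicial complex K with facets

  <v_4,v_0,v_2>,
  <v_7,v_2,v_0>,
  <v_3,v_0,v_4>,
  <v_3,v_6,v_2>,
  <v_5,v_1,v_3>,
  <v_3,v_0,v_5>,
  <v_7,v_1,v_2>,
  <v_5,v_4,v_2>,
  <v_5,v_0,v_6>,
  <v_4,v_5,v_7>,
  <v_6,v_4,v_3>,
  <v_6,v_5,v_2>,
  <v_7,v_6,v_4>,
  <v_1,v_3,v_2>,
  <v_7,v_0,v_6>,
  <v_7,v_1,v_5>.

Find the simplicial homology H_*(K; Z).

H_0 = Z,  H_1 = Z^2,  H_2 = Z.

We work with the vertex ordering v_0 < v_1 < v_2 < v_3 < v_4 < v_5 < v_6 < v_7. The simplices of K, each written with vertices in increasing order, are:

  0-simplices (8): [v_0], [v_1], [v_2], [v_3], [v_4], [v_5], [v_6], [v_7]
  1-simplices (24): (24 of them)
  2-simplices (16): (16 of them)

giving chain groups C_0 ≅ Z^8, C_1 ≅ Z^24, C_2 ≅ Z^16.

Boundary ∂_1: C_1 → C_0 sends each edge [p,q] (with p < q) to q − p.
This gives a 8×24 integer matrix of rank 7; reducing to Smith normal form yields diagonal entries (1,1,1,1,1,1,1).

∂_2: C_2 → C_1 acts by ∂[p,q,r] = [q,r] − [p,r] + [p,q]. For instance
  ∂[v_1,v_3,v_5] = [v_3,v_5] − [v_1,v_5] + [v_1,v_3],
  ∂[v_1,v_2,v_7] = [v_2,v_7] − [v_1,v_7] + [v_1,v_2].
The resulting 24×16 matrix has rank 15, and its Smith normal form has invariant factors (1,1,1,1,1,1,1,1,1,1,1,1,1,1,1).

Computing H_k = (kernel of ∂_k) / (image of ∂_{k+1}):

  H_0: rank C_0 − rank ∂_1 = 8 − 7 = 1, and the invariant factors of ∂_1 are all 1, so H_0 ≅ Z.
  H_1: rank ker ∂_1 − rank ∂_2 = (24 − 7) − 15 = 2, and the invariant factors of ∂_2 are all 1, so H_1 ≅ Z^2.
  H_2: rank ker ∂_2 − rank ∂_3 = (16 − 15) − 0 = 1, and there is no ∂_3, so H_2 ≅ Z.

As a check, the Euler characteristic is 8 − 24 + 16 = 0, which agrees with 1 − 2 + 1 = 0.
(K is a triangulation of the torus T^2.)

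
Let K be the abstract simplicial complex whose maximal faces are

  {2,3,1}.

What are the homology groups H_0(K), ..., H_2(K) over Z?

Order the vertices as 1 < 2 < 3. Listing each simplex with vertices in this order, K has dimension 2 with simplices:

  0-simplices (3): [1], [2], [3]
  1-simplices (3): [1,2], [1,3], [2,3]
  2-simplices (1): [1,2,3]

giving chain groups C_0 ≅ Z^3, C_1 ≅ Z^3, C_2 ≅ Z^1.

∂_1: C_1 → C_0 is given by ∂[p,q] = [q] − [p]. For instance
  ∂[1,2] = [2] − [1].
This gives a 3×3 integer matrix of rank 2; reducing to Smith normal form yields diagonal entries (1,1).

∂_2: C_2 → C_1 maps a triangle to the signed sum of its edges. For instance
  ∂[1,2,3] = [2,3] − [1,3] + [1,2].
The resulting 3×1 matrix has rank 1, and its Smith normal form has invariant factors (1).

Computing H_k = (kernel of ∂_k) / (image of ∂_{k+1}):

  H_0: rank C_0 − rank ∂_1 = 3 − 2 = 1, and the invariant factors of ∂_1 are all 1, so H_0 ≅ Z.
  H_1: rank ker ∂_1 − rank ∂_2 = (3 − 2) − 1 = 0, and the invariant factors of ∂_2 are all 1, so H_1 ≅ 0.
  H_2: rank ker ∂_2 − rank ∂_3 = (1 − 1) − 0 = 0, and there is no ∂_3, so H_2 ≅ 0.

H_0 = Z,  H_1 = 0,  H_2 = 0.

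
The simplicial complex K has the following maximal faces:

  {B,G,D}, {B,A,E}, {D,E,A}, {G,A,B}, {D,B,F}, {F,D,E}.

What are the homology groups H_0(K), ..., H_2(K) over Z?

H_0 = Z,  H_1 = Z,  H_2 = 0.

Fix the vertex order A < B < D < E < F < G and write every simplex with vertices in increasing order. Then dim K = 2 and the simplices of K are:

  0-simplices (6): A, B, D, E, F, G
  1-simplices (12): AB, AD, AE, AG, BD, BE, BF, BG, DE, DF, DG, EF
  2-simplices (6): ABE, ABG, ADE, BDF, BDG, DEF

Hence C_0 ≅ Z^6, C_1 ≅ Z^12, C_2 ≅ Z^6.

The boundary map ∂_1: C_1 → C_0 is given by ∂[p,q] = [q] − [p].
The resulting 6×12 matrix has rank 5, and its Smith normal form has invariant factors (1,1,1,1,1).

∂_2: C_2 → C_1 acts by ∂[p,q,r] = [q,r] − [p,r] + [p,q]. For instance
  ∂BDG = DG − BG + BD,
  ∂ABE = BE − AE + AB.
The 12×6 boundary matrix has rank 6 and Smith normal form diag(1,1,1,1,1,1).

Computing H_k = (kernel of ∂_k) / (image of ∂_{k+1}):

  H_0: rank C_0 − rank ∂_1 = 6 − 5 = 1, and the invariant factors of ∂_1 are all 1, so H_0 = Z.
  H_1: rank ker ∂_1 − rank ∂_2 = (12 − 5) − 6 = 1, and the invariant factors of ∂_2 are all 1, so H_1 = Z.
  H_2: rank ker ∂_2 − rank ∂_3 = (6 − 6) − 0 = 0, and there is no ∂_3, so H_2 = 0.

(K is a triangulation of the cylinder S^1 x I.)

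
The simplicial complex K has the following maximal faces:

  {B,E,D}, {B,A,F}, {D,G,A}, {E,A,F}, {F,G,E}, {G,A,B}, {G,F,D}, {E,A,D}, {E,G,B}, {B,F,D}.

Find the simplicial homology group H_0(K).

H_0 ≅ Z.

We work with the vertex ordering A < B < D < E < F < G. The simplices of K, each written with vertices in increasing order, are:

  0-simplices (6): A, B, D, E, F, G
  1-simplices (15): AB, AD, AE, AF, AG, BD, BE, BF, BG, DE, DF, DG, EF, EG, FG
  2-simplices (10): ABF, ABG, ADE, ADG, AEF, BDE, BDF, BEG, DFG, EFG

so the chain groups are C_0 ≅ Z^6, C_1 ≅ Z^15, C_2 ≅ Z^10.

Boundary ∂_1: C_1 → C_0 sends each edge [p,q] (with p < q) to q − p.
This gives a 6×15 integer matrix of rank 5; reducing to Smith normal form yields diagonal entries (1,1,1,1,1).

∂_2: C_2 → C_1 sends each 2-simplex [p,q,r] to [q,r] − [p,r] + [p,q]. For instance
  ∂ABF = BF − AF + AB,
  ∂ADG = DG − AG + AD.
The resulting 15×10 matrix has rank 10, and its Smith normal form has invariant factors (1,1,1,1,1,1,1,1,1,2).

Computing H_k = (kernel of ∂_k) / (image of ∂_{k+1}):

  H_0: rank C_0 − rank ∂_1 = 6 − 5 = 1, and the invariant factors of ∂_1 are all 1, so H_0 ≅ Z.

(K is a triangulation of the real projective plane RP^2.)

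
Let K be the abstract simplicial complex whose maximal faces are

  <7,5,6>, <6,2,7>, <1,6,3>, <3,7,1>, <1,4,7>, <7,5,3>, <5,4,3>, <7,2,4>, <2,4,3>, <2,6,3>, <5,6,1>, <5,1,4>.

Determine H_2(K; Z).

H_2 = 0.

Take the total order 1 < 2 < 3 < 4 < 5 < 6 < 7 on the vertex set. Then K (dimension 2) consists of the simplices:

  0-simplices (7): [1], [2], [3], [4], [5], [6], [7]
  1-simplices (18): [1,3], [1,4], [1,5], [1,6], [1,7], [2,3], [2,4], [2,6], [2,7], [3,4], [3,5], [3,6], [3,7], [4,5], [4,7], [5,6], [5,7], [6,7]
  2-simplices (12): [1,3,6], [1,3,7], [1,4,5], [1,4,7], [1,5,6], [2,3,4], [2,3,6], [2,4,7], [2,6,7], [3,4,5], [3,5,7], [5,6,7]

so the chain groups are C_0 ≅ Z^7, C_1 ≅ Z^18, C_2 ≅ Z^12.

∂_1: C_1 → C_0 is given by ∂[p,q] = [q] − [p]. For instance
  ∂[5,7] = [7] − [5].
This gives a 7×18 integer matrix of rank 6; reducing to Smith normal form yields diagonal entries (1,1,1,1,1,1).

Boundary ∂_2: C_2 → C_1 maps a triangle to the signed sum of its edges. For instance
  ∂[3,4,5] = [4,5] − [3,5] + [3,4],
  ∂[5,6,7] = [6,7] − [5,7] + [5,6].
This gives a 18×12 integer matrix of rank 12; reducing to Smith normal form yields diagonal entries (1,1,1,1,1,1,1,1,1,1,1,2).

Reading off H_k = ker ∂_k / im ∂_{k+1}:

  H_2: rank ker ∂_2 − rank ∂_3 = (12 − 12) − 0 = 0, and there is no ∂_3, so H_2 = 0.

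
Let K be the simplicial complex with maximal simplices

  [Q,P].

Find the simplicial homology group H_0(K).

H_0 = Z.

Fix the vertex order P < Q and write every simplex with vertices in increasing order. Then dim K = 1 and the simplices of K are:

  0-simplices (2): P, Q
  1-simplices (1): PQ

so the chain groups are C_0 ≅ Z^2, C_1 ≅ Z^1.

∂_1: C_1 → C_0 is given by ∂[p,q] = [q] − [p]. For instance
  ∂PQ = Q − P.
The resulting 2×1 matrix has rank 1, and its Smith normal form has invariant factors (1).

Now H_k = ker ∂_k / im ∂_{k+1}, so:

  H_0: rank C_0 − rank ∂_1 = 2 − 1 = 1, and the invariant factors of ∂_1 are all 1, so H_0 ≅ Z.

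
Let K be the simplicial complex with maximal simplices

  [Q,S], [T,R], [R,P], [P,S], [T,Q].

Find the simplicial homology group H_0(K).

H_0 ≅ Z.

Take the total order P < Q < R < S < T on the vertex set. Then K (dimension 1) consists of the simplices:

  0-simplices (5): P, Q, R, S, T
  1-simplices (5): PR, PS, QS, QT, RT

Hence C_0 ≅ Z^5, C_1 ≅ Z^5.

∂_1: C_1 → C_0 is given by ∂[p,q] = [q] − [p]. For instance
  ∂QS = S − Q.
The resulting 5×5 matrix has rank 4, and its Smith normal form has invariant factors (1,1,1,1).

Now H_k = ker ∂_k / im ∂_{k+1}, so:

  H_0: rank C_0 − rank ∂_1 = 5 − 4 = 1, and the invariant factors of ∂_1 are all 1, so H_0 = Z.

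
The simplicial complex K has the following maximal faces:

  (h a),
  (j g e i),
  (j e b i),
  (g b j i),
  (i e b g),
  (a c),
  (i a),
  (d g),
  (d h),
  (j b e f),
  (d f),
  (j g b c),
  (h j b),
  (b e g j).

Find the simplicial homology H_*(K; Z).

H_0 ≅ Z,  H_1 ≅ Z^4,  H_2 = 0,  H_3 ≅ Z.

Order the vertices as a < b < c < d < e < f < g < h < i < j. Listing each simplex with vertices in this order, K has dimension 3 with simplices:

  0-simplices (10): a, b, c, d, e, f, g, h, i, j
  1-simplices (24): ac, ah, ai, bc, be, bf, bg, bh, bi, bj, cg, cj, df, dg, dh, ef, eg, ei, ej, fj, gi, gj, hj, ij
  2-simplices (17): bcg, bcj, bef, beg, bei, bej, bfj, bgi, bgj, bhj, bij, cgj, efj, egi, egj, eij, gij
  3-simplices (7): bcgj, befj, begi, begj, beij, bgij, egij

giving chain groups C_0 ≅ Z^10, C_1 ≅ Z^24, C_2 ≅ Z^17, C_3 ≅ Z^7.

Boundary ∂_1: C_1 → C_0 sends each edge [p,q] (with p < q) to q − p. For instance
  ∂fj = j − f.
The 10×24 boundary matrix has rank 9 and Smith normal form diag(1,1,1,1,1,1,1,1,1).

Boundary ∂_2: C_2 → C_1 acts by ∂[p,q,r] = [q,r] − [p,r] + [p,q]. For instance
  ∂egj = gj − ej + eg,
  ∂bgj = gj − bj + bg.
This gives a 24×17 integer matrix of rank 11; reducing to Smith normal form yields diagonal entries (1,1,1,1,1,1,1,1,1,1,1).

∂_3: C_3 → C_2 sends each 3-simplex σ to the alternating sum Σ_i (−1)^i (σ with its i-th vertex removed). For instance
  ∂egij = gij − eij + egj − egi,
  ∂begj = egj − bgj + bej − beg.
As a 17×7 matrix over Z this has rank 6, with invariant factors (1,1,1,1,1,1).

Now H_k = ker ∂_k / im ∂_{k+1}, so:

  H_0: rank C_0 − rank ∂_1 = 10 − 9 = 1, and the invariant factors of ∂_1 are all 1, so H_0 = Z.
  H_1: rank ker ∂_1 − rank ∂_2 = (24 − 9) − 11 = 4, and the invariant factors of ∂_2 are all 1, so H_1 = Z^4.
  H_2: rank ker ∂_2 − rank ∂_3 = (17 − 11) − 6 = 0, and the invariant factors of ∂_3 are all 1, so H_2 = 0.
  H_3: rank ker ∂_3 − rank ∂_4 = (7 − 6) − 0 = 1, and there is no ∂_4, so H_3 = Z.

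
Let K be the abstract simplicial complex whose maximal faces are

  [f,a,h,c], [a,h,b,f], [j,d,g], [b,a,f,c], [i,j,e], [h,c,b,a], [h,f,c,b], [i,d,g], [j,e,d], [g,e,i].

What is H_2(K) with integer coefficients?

We work with the vertex ordering a < b < c < d < e < f < g < h < i < j. The simplices of K, each written with vertices in increasing order, are:

  0-simplices (10): a, b, c, d, e, f, g, h, i, j
  1-simplices (20): ab, ac, af, ah, bc, bf, bh, cf, ch, de, dg, di, dj, eg, ei, ej, fh, gi, gj, ij
  2-simplices (15): abc, abf, abh, acf, ach, afh, bcf, bch, bfh, cfh, dej, dgi, dgj, egi, eij
  3-simplices (5): abcf, abch, abfh, acfh, bcfh

Hence C_0 ≅ Z^10, C_1 ≅ Z^20, C_2 ≅ Z^15, C_3 ≅ Z^5.

Boundary ∂_1: C_1 → C_0 maps an edge to its endpoints' difference, ∂[p,q] = q − p. For instance
  ∂ch = h − c.
As a 10×20 matrix over Z this has rank 8, with invariant factors (1,1,1,1,1,1,1,1).

The boundary map ∂_2: C_2 → C_1 sends each 2-simplex [p,q,r] to [q,r] − [p,r] + [p,q]. For instance
  ∂abf = bf − af + ab,
  ∂acf = cf − af + ac.
The 20×15 boundary matrix has rank 11 and Smith normal form diag(1,1,1,1,1,1,1,1,1,1,1).

The boundary map ∂_3: C_3 → C_2 sends each 3-simplex σ to the alternating sum Σ_i (−1)^i (σ with its i-th vertex removed). For instance
  ∂bcfh = cfh − bfh + bch − bcf,
  ∂abch = bch − ach + abh − abc.
The resulting 15×5 matrix has rank 4, and its Smith normal form has invariant factors (1,1,1,1).

Now H_k = ker ∂_k / im ∂_{k+1}, so:

  H_2: rank ker ∂_2 − rank ∂_3 = (15 − 11) − 4 = 0, and the invariant factors of ∂_3 are all 1, so H_2 = 0.

H_2 ≅ 0.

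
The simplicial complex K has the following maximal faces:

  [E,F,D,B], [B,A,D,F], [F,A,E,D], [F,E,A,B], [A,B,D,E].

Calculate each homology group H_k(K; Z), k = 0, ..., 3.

Fix the vertex order A < B < D < E < F and write every simplex with vertices in increasing order. Then dim K = 3 and the simplices of K are:

  0-simplices (5): A, B, D, E, F
  1-simplices (10): AB, AD, AE, AF, BD, BE, BF, DE, DF, EF
  2-simplices (10): ABD, ABE, ABF, ADE, ADF, AEF, BDE, BDF, BEF, DEF
  3-simplices (5): ABDE, ABDF, ABEF, ADEF, BDEF

giving chain groups C_0 ≅ Z^5, C_1 ≅ Z^10, C_2 ≅ Z^10, C_3 ≅ Z^5.

Boundary ∂_1: C_1 → C_0 is given by ∂[p,q] = [q] − [p]. For instance
  ∂BF = F − B.
This gives a 5×10 integer matrix of rank 4; reducing to Smith normal form yields diagonal entries (1,1,1,1).

Boundary ∂_2: C_2 → C_1 sends each 2-simplex [p,q,r] to [q,r] − [p,r] + [p,q]. For instance
  ∂ABE = BE − AE + AB,
  ∂ABF = BF − AF + AB.
The 10×10 boundary matrix has rank 6 and Smith normal form diag(1,1,1,1,1,1).

∂_3: C_3 → C_2 sends each 3-simplex σ to the alternating sum Σ_i (−1)^i (σ with its i-th vertex removed). For instance
  ∂ABDE = BDE − ADE + ABE − ABD,
  ∂ADEF = DEF − AEF + ADF − ADE.
The resulting 10×5 matrix has rank 4, and its Smith normal form has invariant factors (1,1,1,1).

Now H_k = ker ∂_k / im ∂_{k+1}, so:

  H_0: rank C_0 − rank ∂_1 = 5 − 4 = 1, and the invariant factors of ∂_1 are all 1, so H_0 = Z.
  H_1: rank ker ∂_1 − rank ∂_2 = (10 − 4) − 6 = 0, and the invariant factors of ∂_2 are all 1, so H_1 = 0.
  H_2: rank ker ∂_2 − rank ∂_3 = (10 − 6) − 4 = 0, and the invariant factors of ∂_3 are all 1, so H_2 = 0.
  H_3: rank ker ∂_3 − rank ∂_4 = (5 − 4) − 0 = 1, and there is no ∂_4, so H_3 = Z.

As a check, the Euler characteristic is 5 − 10 + 10 − 5 = 0, which agrees with 1 − 0 + 0 − 1 = 0.

H_0 ≅ Z,  H_1 = 0,  H_2 = 0,  H_3 ≅ Z.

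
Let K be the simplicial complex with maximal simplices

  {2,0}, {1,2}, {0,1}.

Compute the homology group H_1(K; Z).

Take the total order 0 < 1 < 2 on the vertex set. Then K (dimension 1) consists of the simplices:

  0-simplices (3): [0], [1], [2]
  1-simplices (3): [0,1], [0,2], [1,2]

Hence C_0 ≅ Z^3, C_1 ≅ Z^3.

Boundary ∂_1: C_1 → C_0 is given by ∂[p,q] = [q] − [p].
This gives a 3×3 integer matrix of rank 2; reducing to Smith normal form yields diagonal entries (1,1).

From H_k ≅ ker(∂_k) / im(∂_{k+1}) we obtain:

  H_1: rank ker ∂_1 − rank ∂_2 = (3 − 2) − 0 = 1, and there is no ∂_2, so H_1 ≅ Z.

H_1 = Z.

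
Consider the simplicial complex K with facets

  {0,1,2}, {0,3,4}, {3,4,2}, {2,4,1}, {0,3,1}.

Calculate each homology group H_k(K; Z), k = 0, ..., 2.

H_0 = Z,  H_1 = Z,  H_2 = 0.

K has 5 vertices, 10 edges, 5 triangles.
rank ∂_0 = 0, rank ∂_1 = 4 ⇒ b_0 = 5 − 0 − 4 = 1; all invariant factors of ∂_1 are 1 so no torsion. So H_0 = Z.
rank ∂_1 = 4, rank ∂_2 = 5 ⇒ b_1 = 10 − 4 − 5 = 1; all invariant factors of ∂_2 are 1 so no torsion. So H_1 = Z.
rank ∂_2 = 5, rank ∂_3 = 0 ⇒ b_2 = 5 − 5 − 0 = 0. So H_2 = 0.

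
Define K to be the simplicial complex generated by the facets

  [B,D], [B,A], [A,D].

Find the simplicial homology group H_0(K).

H_0 = Z.

Order the vertices as A < B < D. Listing each simplex with vertices in this order, K has dimension 1 with simplices:

  0-simplices (3): A, B, D
  1-simplices (3): AB, AD, BD

giving chain groups C_0 ≅ Z^3, C_1 ≅ Z^3.

∂_1: C_1 → C_0 is given by ∂[p,q] = [q] − [p]. For instance
  ∂BD = D − B.
This gives a 3×3 integer matrix of rank 2; reducing to Smith normal form yields diagonal entries (1,1).

From H_k ≅ ker(∂_k) / im(∂_{k+1}) we obtain:

  H_0: rank C_0 − rank ∂_1 = 3 − 2 = 1, and the invariant factors of ∂_1 are all 1, so H_0 = Z.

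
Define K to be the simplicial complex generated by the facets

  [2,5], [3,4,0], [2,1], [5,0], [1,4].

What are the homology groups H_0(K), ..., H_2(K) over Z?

H_0 = Z,  H_1 = Z,  H_2 = 0.

We work with the vertex ordering 0 < 1 < 2 < 3 < 4 < 5. The simplices of K, each written with vertices in increasing order, are:

  0-simplices (6): [0], [1], [2], [3], [4], [5]
  1-simplices (7): [0,3], [0,4], [0,5], [1,2], [1,4], [2,5], [3,4]
  2-simplices (1): [0,3,4]

Hence C_0 ≅ Z^6, C_1 ≅ Z^7, C_2 ≅ Z^1.

∂_1: C_1 → C_0 sends each edge [p,q] (with p < q) to q − p. For instance
  ∂[0,4] = [4] − [0].
The 6×7 boundary matrix has rank 5 and Smith normal form diag(1,1,1,1,1).

The boundary map ∂_2: C_2 → C_1 acts by ∂[p,q,r] = [q,r] − [p,r] + [p,q]. For instance
  ∂[0,3,4] = [3,4] − [0,4] + [0,3].
The resulting 7×1 matrix has rank 1, and its Smith normal form has invariant factors (1).

Computing H_k = (kernel of ∂_k) / (image of ∂_{k+1}):

  H_0: rank C_0 − rank ∂_1 = 6 − 5 = 1, and the invariant factors of ∂_1 are all 1, so H_0 ≅ Z.
  H_1: rank ker ∂_1 − rank ∂_2 = (7 − 5) − 1 = 1, and the invariant factors of ∂_2 are all 1, so H_1 ≅ Z.
  H_2: rank ker ∂_2 − rank ∂_3 = (1 − 1) − 0 = 0, and there is no ∂_3, so H_2 ≅ 0.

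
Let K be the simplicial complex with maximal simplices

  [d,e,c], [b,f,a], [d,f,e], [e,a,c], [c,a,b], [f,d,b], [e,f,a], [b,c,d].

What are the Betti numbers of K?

b_0 = 1, b_1 = 0, b_2 = 1.

Take the total order a < b < c < d < e < f on the vertex set. Then K (dimension 2) consists of the simplices:

  0-simplices (6): a, b, c, d, e, f
  1-simplices (12): ab, ac, ae, af, bc, bd, bf, cd, ce, de, df, ef
  2-simplices (8): abc, abf, ace, aef, bcd, bdf, cde, def

giving chain groups C_0 ≅ Z^6, C_1 ≅ Z^12, C_2 ≅ Z^8.

Boundary ∂_1: C_1 → C_0 is given by ∂[p,q] = [q] − [p].
The resulting 6×12 matrix has rank 5, and its Smith normal form has invariant factors (1,1,1,1,1).

Boundary ∂_2: C_2 → C_1 maps a triangle to the signed sum of its edges. For instance
  ∂aef = ef − af + ae,
  ∂abf = bf − af + ab.
This gives a 12×8 integer matrix of rank 7; reducing to Smith normal form yields diagonal entries (1,1,1,1,1,1,1).

From H_k ≅ ker(∂_k) / im(∂_{k+1}) we obtain:

  H_0: rank C_0 − rank ∂_1 = 6 − 5 = 1, and the invariant factors of ∂_1 are all 1, so H_0 ≅ Z.
  H_1: rank ker ∂_1 − rank ∂_2 = (12 − 5) − 7 = 0, and the invariant factors of ∂_2 are all 1, so H_1 ≅ 0.
  H_2: rank ker ∂_2 − rank ∂_3 = (8 − 7) − 0 = 1, and there is no ∂_3, so H_2 ≅ Z.

(K is a triangulation of the 2-sphere S^2.)

Hence the Betti numbers are b_0 = 1, b_1 = 0, b_2 = 1.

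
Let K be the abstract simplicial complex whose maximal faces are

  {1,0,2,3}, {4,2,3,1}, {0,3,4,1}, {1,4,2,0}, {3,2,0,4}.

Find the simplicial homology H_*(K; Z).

Order the vertices as 0 < 1 < 2 < 3 < 4. Listing each simplex with vertices in this order, K has dimension 3 with simplices:

  0-simplices (5): [0], [1], [2], [3], [4]
  1-simplices (10): [0,1], [0,2], [0,3], [0,4], [1,2], [1,3], [1,4], [2,3], [2,4], [3,4]
  2-simplices (10): [0,1,2], [0,1,3], [0,1,4], [0,2,3], [0,2,4], [0,3,4], [1,2,3], [1,2,4], [1,3,4], [2,3,4]
  3-simplices (5): [0,1,2,3], [0,1,2,4], [0,1,3,4], [0,2,3,4], [1,2,3,4]

giving chain groups C_0 ≅ Z^5, C_1 ≅ Z^10, C_2 ≅ Z^10, C_3 ≅ Z^5.

The boundary map ∂_1: C_1 → C_0 maps an edge to its endpoints' difference, ∂[p,q] = q − p.
The 5×10 boundary matrix has rank 4 and Smith normal form diag(1,1,1,1).

The boundary map ∂_2: C_2 → C_1 acts by ∂[p,q,r] = [q,r] − [p,r] + [p,q]. For instance
  ∂[1,2,4] = [2,4] − [1,4] + [1,2],
  ∂[1,2,3] = [2,3] − [1,3] + [1,2].
As a 10×10 matrix over Z this has rank 6, with invariant factors (1,1,1,1,1,1).

Boundary ∂_3: C_3 → C_2 sends each 3-simplex σ to the alternating sum Σ_i (−1)^i (σ with its i-th vertex removed). For instance
  ∂[0,1,2,3] = [1,2,3] − [0,2,3] + [0,1,3] − [0,1,2],
  ∂[0,2,3,4] = [2,3,4] − [0,3,4] + [0,2,4] − [0,2,3].
The 10×5 boundary matrix has rank 4 and Smith normal form diag(1,1,1,1).

Computing H_k = (kernel of ∂_k) / (image of ∂_{k+1}):

  H_0: rank C_0 − rank ∂_1 = 5 − 4 = 1, and the invariant factors of ∂_1 are all 1, so H_0 = Z.
  H_1: rank ker ∂_1 − rank ∂_2 = (10 − 4) − 6 = 0, and the invariant factors of ∂_2 are all 1, so H_1 = 0.
  H_2: rank ker ∂_2 − rank ∂_3 = (10 − 6) − 4 = 0, and the invariant factors of ∂_3 are all 1, so H_2 = 0.
  H_3: rank ker ∂_3 − rank ∂_4 = (5 − 4) − 0 = 1, and there is no ∂_4, so H_3 = Z.

H_0 = Z,  H_1 = 0,  H_2 = 0,  H_3 = Z.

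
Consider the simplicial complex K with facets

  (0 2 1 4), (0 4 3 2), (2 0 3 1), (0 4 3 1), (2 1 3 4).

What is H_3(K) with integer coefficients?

We work with the vertex ordering 0 < 1 < 2 < 3 < 4. The simplices of K, each written with vertices in increasing order, are:

  0-simplices (5): [0], [1], [2], [3], [4]
  1-simplices (10): [0,1], [0,2], [0,3], [0,4], [1,2], [1,3], [1,4], [2,3], [2,4], [3,4]
  2-simplices (10): [0,1,2], [0,1,3], [0,1,4], [0,2,3], [0,2,4], [0,3,4], [1,2,3], [1,2,4], [1,3,4], [2,3,4]
  3-simplices (5): [0,1,2,3], [0,1,2,4], [0,1,3,4], [0,2,3,4], [1,2,3,4]

Hence C_0 ≅ Z^5, C_1 ≅ Z^10, C_2 ≅ Z^10, C_3 ≅ Z^5.

The boundary map ∂_1: C_1 → C_0 maps an edge to its endpoints' difference, ∂[p,q] = q − p.
As a 5×10 matrix over Z this has rank 4, with invariant factors (1,1,1,1).

The boundary map ∂_2: C_2 → C_1 acts by ∂[p,q,r] = [q,r] − [p,r] + [p,q]. For instance
  ∂[1,3,4] = [3,4] − [1,4] + [1,3],
  ∂[0,1,2] = [1,2] − [0,2] + [0,1].
This gives a 10×10 integer matrix of rank 6; reducing to Smith normal form yields diagonal entries (1,1,1,1,1,1).

∂_3: C_3 → C_2 sends each 3-simplex σ to the alternating sum Σ_i (−1)^i (σ with its i-th vertex removed). For instance
  ∂[0,1,3,4] = [1,3,4] − [0,3,4] + [0,1,4] − [0,1,3],
  ∂[1,2,3,4] = [2,3,4] − [1,3,4] + [1,2,4] − [1,2,3].
As a 10×5 matrix over Z this has rank 4, with invariant factors (1,1,1,1).

From H_k ≅ ker(∂_k) / im(∂_{k+1}) we obtain:

  H_3: rank ker ∂_3 − rank ∂_4 = (5 − 4) − 0 = 1, and there is no ∂_4, so H_3 = Z.

(K is a triangulation of the 3-sphere S^3.)

H_3 = Z.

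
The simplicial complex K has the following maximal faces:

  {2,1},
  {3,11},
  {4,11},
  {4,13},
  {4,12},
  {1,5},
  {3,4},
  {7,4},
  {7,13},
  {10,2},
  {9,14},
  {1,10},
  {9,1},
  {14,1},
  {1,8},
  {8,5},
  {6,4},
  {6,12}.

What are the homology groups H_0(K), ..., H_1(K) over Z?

Fix the vertex order 1 < 2 < 3 < 4 < 5 < 6 < 7 < 8 < 9 < 10 < 11 < 12 < 13 < 14 and write every simplex with vertices in increasing order. Then dim K = 1 and the simplices of K are:

  0-simplices (14): [1], [2], [3], [4], [5], [6], [7], [8], [9], [10], [11], [12], [13], [14]
  1-simplices (18): [1,2], [1,5], [1,8], [1,9], [1,10], [1,14], [2,10], [3,4], [3,11], [4,6], [4,7], [4,11], [4,12], [4,13], [5,8], [6,12], [7,13], [9,14]

Hence C_0 ≅ Z^14, C_1 ≅ Z^18.

Boundary ∂_1: C_1 → C_0 maps an edge to its endpoints' difference, ∂[p,q] = q − p. For instance
  ∂[4,6] = [6] − [4].
The 14×18 boundary matrix has rank 12 and Smith normal form diag(1,1,1,1,1,1,1,1,1,1,1,1).

Computing H_k = (kernel of ∂_k) / (image of ∂_{k+1}):

  H_0: rank C_0 − rank ∂_1 = 14 − 12 = 2, and the invariant factors of ∂_1 are all 1, so H_0 = Z^2.
  H_1: rank ker ∂_1 − rank ∂_2 = (18 − 12) − 0 = 6, and there is no ∂_2, so H_1 = Z^6.

As a check, the Euler characteristic is 14 − 18 = -4, which agrees with 2 − 6 = -4.

H_0 ≅ Z^2,  H_1 ≅ Z^6.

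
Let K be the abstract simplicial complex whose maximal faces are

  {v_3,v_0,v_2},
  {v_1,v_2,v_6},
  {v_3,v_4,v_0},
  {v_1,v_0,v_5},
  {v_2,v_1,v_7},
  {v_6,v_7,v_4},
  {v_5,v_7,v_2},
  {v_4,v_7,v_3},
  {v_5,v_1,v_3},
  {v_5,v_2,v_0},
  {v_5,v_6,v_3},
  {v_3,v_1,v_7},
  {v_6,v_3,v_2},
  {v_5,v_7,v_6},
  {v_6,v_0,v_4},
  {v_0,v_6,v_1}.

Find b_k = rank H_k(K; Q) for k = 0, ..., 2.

b_0 = 1, b_1 = 2, b_2 = 1.

Fix the vertex order v_0 < v_1 < v_2 < v_3 < v_4 < v_5 < v_6 < v_7 and write every simplex with vertices in increasing order. Then dim K = 2 and the simplices of K are:

  0-simplices (8): [v_0], [v_1], [v_2], [v_3], [v_4], [v_5], [v_6], [v_7]
  1-simplices (24): (24 of them)
  2-simplices (16): (16 of them)

so the chain groups are C_0 ≅ Z^8, C_1 ≅ Z^24, C_2 ≅ Z^16.

∂_1: C_1 → C_0 is given by ∂[p,q] = [q] − [p].
As a 8×24 matrix over Z this has rank 7, with invariant factors (1,1,1,1,1,1,1).

∂_2: C_2 → C_1 acts by ∂[p,q,r] = [q,r] − [p,r] + [p,q]. For instance
  ∂[v_0,v_4,v_6] = [v_4,v_6] − [v_0,v_6] + [v_0,v_4],
  ∂[v_1,v_2,v_7] = [v_2,v_7] − [v_1,v_7] + [v_1,v_2].
The resulting 24×16 matrix has rank 15, and its Smith normal form has invariant factors (1,1,1,1,1,1,1,1,1,1,1,1,1,1,1).

From H_k ≅ ker(∂_k) / im(∂_{k+1}) we obtain:

  H_0: rank C_0 − rank ∂_1 = 8 − 7 = 1, and the invariant factors of ∂_1 are all 1, so H_0 = Z.
  H_1: rank ker ∂_1 − rank ∂_2 = (24 − 7) − 15 = 2, and the invariant factors of ∂_2 are all 1, so H_1 = Z^2.
  H_2: rank ker ∂_2 − rank ∂_3 = (16 − 15) − 0 = 1, and there is no ∂_3, so H_2 = Z.

(K is a triangulation of the torus T^2.)

Hence the Betti numbers are b_0 = 1, b_1 = 2, b_2 = 1.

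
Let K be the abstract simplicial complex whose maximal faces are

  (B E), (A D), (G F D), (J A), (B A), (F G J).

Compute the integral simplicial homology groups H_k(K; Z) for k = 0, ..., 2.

H_0 = Z,  H_1 = Z,  H_2 = 0.

Take the total order A < B < D < E < F < G < J on the vertex set. Then K (dimension 2) consists of the simplices:

  0-simplices (7): A, B, D, E, F, G, J
  1-simplices (9): AB, AD, AJ, BE, DF, DG, FG, FJ, GJ
  2-simplices (2): DFG, FGJ

so the chain groups are C_0 ≅ Z^7, C_1 ≅ Z^9, C_2 ≅ Z^2.

Boundary ∂_1: C_1 → C_0 sends each edge [p,q] (with p < q) to q − p.
As a 7×9 matrix over Z this has rank 6, with invariant factors (1,1,1,1,1,1).

The boundary map ∂_2: C_2 → C_1 maps a triangle to the signed sum of its edges. For instance
  ∂DFG = FG − DG + DF,
  ∂FGJ = GJ − FJ + FG.
The resulting 9×2 matrix has rank 2, and its Smith normal form has invariant factors (1,1).

Reading off H_k = ker ∂_k / im ∂_{k+1}:

  H_0: rank C_0 − rank ∂_1 = 7 − 6 = 1, and the invariant factors of ∂_1 are all 1, so H_0 ≅ Z.
  H_1: rank ker ∂_1 − rank ∂_2 = (9 − 6) − 2 = 1, and the invariant factors of ∂_2 are all 1, so H_1 ≅ Z.
  H_2: rank ker ∂_2 − rank ∂_3 = (2 − 2) − 0 = 0, and there is no ∂_3, so H_2 ≅ 0.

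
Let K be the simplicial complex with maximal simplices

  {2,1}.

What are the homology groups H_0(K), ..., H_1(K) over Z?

K has 2 vertices, 1 edge.
rank ∂_0 = 0, rank ∂_1 = 1 ⇒ b_0 = 2 − 0 − 1 = 1; all invariant factors of ∂_1 are 1 so no torsion. So H_0 = Z.
rank ∂_1 = 1, rank ∂_2 = 0 ⇒ b_1 = 1 − 1 − 0 = 0. So H_1 = 0.

H_0 = Z,  H_1 = 0.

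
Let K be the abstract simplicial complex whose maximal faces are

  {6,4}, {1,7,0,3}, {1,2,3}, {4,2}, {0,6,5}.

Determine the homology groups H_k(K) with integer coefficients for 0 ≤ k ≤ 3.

Fix the vertex order 0 < 1 < 2 < 3 < 4 < 5 < 6 < 7 and write every simplex with vertices in increasing order. Then dim K = 3 and the simplices of K are:

  0-simplices (8): [0], [1], [2], [3], [4], [5], [6], [7]
  1-simplices (13): [0,1], [0,3], [0,5], [0,6], [0,7], [1,2], [1,3], [1,7], [2,3], [2,4], [3,7], [4,6], [5,6]
  2-simplices (6): [0,1,3], [0,1,7], [0,3,7], [0,5,6], [1,2,3], [1,3,7]
  3-simplices (1): [0,1,3,7]

giving chain groups C_0 ≅ Z^8, C_1 ≅ Z^13, C_2 ≅ Z^6, C_3 ≅ Z^1.

Boundary ∂_1: C_1 → C_0 maps an edge to its endpoints' difference, ∂[p,q] = q − p.
As a 8×13 matrix over Z this has rank 7, with invariant factors (1,1,1,1,1,1,1).

∂_2: C_2 → C_1 sends each 2-simplex [p,q,r] to [q,r] − [p,r] + [p,q]. For instance
  ∂[1,3,7] = [3,7] − [1,7] + [1,3],
  ∂[0,3,7] = [3,7] − [0,7] + [0,3].
This gives a 13×6 integer matrix of rank 5; reducing to Smith normal form yields diagonal entries (1,1,1,1,1).

Boundary ∂_3: C_3 → C_2 sends each 3-simplex σ to the alternating sum Σ_i (−1)^i (σ with its i-th vertex removed). For instance
  ∂[0,1,3,7] = [1,3,7] − [0,3,7] + [0,1,7] − [0,1,3].
The 6×1 boundary matrix has rank 1 and Smith normal form diag(1).

Computing H_k = (kernel of ∂_k) / (image of ∂_{k+1}):

  H_0: rank C_0 − rank ∂_1 = 8 − 7 = 1, and the invariant factors of ∂_1 are all 1, so H_0 = Z.
  H_1: rank ker ∂_1 − rank ∂_2 = (13 − 7) − 5 = 1, and the invariant factors of ∂_2 are all 1, so H_1 = Z.
  H_2: rank ker ∂_2 − rank ∂_3 = (6 − 5) − 1 = 0, and the invariant factors of ∂_3 are all 1, so H_2 = 0.
  H_3: rank ker ∂_3 − rank ∂_4 = (1 − 1) − 0 = 0, and there is no ∂_4, so H_3 = 0.

H_0 = Z,  H_1 = Z,  H_2 = 0,  H_3 = 0.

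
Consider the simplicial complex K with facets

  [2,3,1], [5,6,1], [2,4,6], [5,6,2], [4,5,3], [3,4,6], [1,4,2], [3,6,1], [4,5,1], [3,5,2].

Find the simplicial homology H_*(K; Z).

Take the total order 1 < 2 < 3 < 4 < 5 < 6 on the vertex set. Then K (dimension 2) consists of the simplices:

  0-simplices (6): [1], [2], [3], [4], [5], [6]
  1-simplices (15): [1,2], [1,3], [1,4], [1,5], [1,6], [2,3], [2,4], [2,5], [2,6], [3,4], [3,5], [3,6], [4,5], [4,6], [5,6]
  2-simplices (10): [1,2,3], [1,2,4], [1,3,6], [1,4,5], [1,5,6], [2,3,5], [2,4,6], [2,5,6], [3,4,5], [3,4,6]

giving chain groups C_0 ≅ Z^6, C_1 ≅ Z^15, C_2 ≅ Z^10.

The boundary map ∂_1: C_1 → C_0 maps an edge to its endpoints' difference, ∂[p,q] = q − p. For instance
  ∂[1,4] = [4] − [1].
This gives a 6×15 integer matrix of rank 5; reducing to Smith normal form yields diagonal entries (1,1,1,1,1).

The boundary map ∂_2: C_2 → C_1 acts by ∂[p,q,r] = [q,r] − [p,r] + [p,q]. For instance
  ∂[2,4,6] = [4,6] − [2,6] + [2,4],
  ∂[2,5,6] = [5,6] − [2,6] + [2,5].
The 15×10 boundary matrix has rank 10 and Smith normal form diag(1,1,1,1,1,1,1,1,1,2).

Reading off H_k = ker ∂_k / im ∂_{k+1}:

  H_0: rank C_0 − rank ∂_1 = 6 − 5 = 1, and the invariant factors of ∂_1 are all 1, so H_0 ≅ Z.
  H_1: rank ker ∂_1 − rank ∂_2 = (15 − 5) − 10 = 0, and ∂_2 has invariant factor 2 > 1, so H_1 ≅ Z/2.
  H_2: rank ker ∂_2 − rank ∂_3 = (10 − 10) − 0 = 0, and there is no ∂_3, so H_2 ≅ 0.

H_0 ≅ Z,  H_1 ≅ Z/2,  H_2 = 0.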